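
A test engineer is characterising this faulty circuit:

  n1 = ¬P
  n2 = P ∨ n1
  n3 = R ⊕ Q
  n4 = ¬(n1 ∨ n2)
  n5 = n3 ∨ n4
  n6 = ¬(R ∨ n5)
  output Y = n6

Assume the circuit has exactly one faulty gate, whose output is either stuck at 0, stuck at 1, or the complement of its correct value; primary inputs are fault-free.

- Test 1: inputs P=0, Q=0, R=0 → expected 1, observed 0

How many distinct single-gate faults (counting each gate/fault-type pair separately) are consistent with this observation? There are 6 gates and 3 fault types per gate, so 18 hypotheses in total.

Fault-free: n1=1, n2=1, n3=0, n4=0, n5=0, n6=1 → 1. Observed 0.
  n1: stuck-at-0, inverted output ✓; others ✗
  n2: none of the 3 fault types match ✗
  n3: stuck-at-1, inverted output ✓; others ✗
  n4: stuck-at-1, inverted output ✓; others ✗
  n5: stuck-at-1, inverted output ✓; others ✗
  n6: stuck-at-0, inverted output ✓; others ✗
Consistent faults: {n1 stuck-at-0, n1 inverted output, n3 stuck-at-1, n3 inverted output, n4 stuck-at-1, n4 inverted output, n5 stuck-at-1, n5 inverted output, n6 stuck-at-0, n6 inverted output} — 10 in all.

10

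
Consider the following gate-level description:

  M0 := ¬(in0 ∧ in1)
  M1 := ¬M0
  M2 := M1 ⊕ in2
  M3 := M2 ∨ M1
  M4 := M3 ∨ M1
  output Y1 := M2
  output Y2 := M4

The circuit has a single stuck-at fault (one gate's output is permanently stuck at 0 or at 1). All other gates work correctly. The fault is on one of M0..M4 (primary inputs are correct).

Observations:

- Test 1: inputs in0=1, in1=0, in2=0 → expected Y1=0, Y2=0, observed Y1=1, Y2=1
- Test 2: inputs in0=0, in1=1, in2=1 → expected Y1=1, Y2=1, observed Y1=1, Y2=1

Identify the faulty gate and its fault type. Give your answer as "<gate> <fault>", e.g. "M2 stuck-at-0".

Fault-free values for test 1 (in0=1, in1=0, in2=0): M0=1, M1=0, M2=0, M3=0, M4=0, giving Y1=0, Y2=0. Observed Y1=1, Y2=1.
Test 1: faults giving observed Y1=1, Y2=1 are {M0 stuck-at-0, M1 stuck-at-1, M2 stuck-at-1}.
Test 2 (in0=0, in1=1, in2=1): fault-free M0=1, M1=0, M2=1, M3=1, M4=1 → Y1=1, Y2=1; observed Y1=1, Y2=1. Eliminates M0 stuck-at-0, M1 stuck-at-1.
Only M2 stuck-at-1 is consistent with every test.

M2 stuck-at-1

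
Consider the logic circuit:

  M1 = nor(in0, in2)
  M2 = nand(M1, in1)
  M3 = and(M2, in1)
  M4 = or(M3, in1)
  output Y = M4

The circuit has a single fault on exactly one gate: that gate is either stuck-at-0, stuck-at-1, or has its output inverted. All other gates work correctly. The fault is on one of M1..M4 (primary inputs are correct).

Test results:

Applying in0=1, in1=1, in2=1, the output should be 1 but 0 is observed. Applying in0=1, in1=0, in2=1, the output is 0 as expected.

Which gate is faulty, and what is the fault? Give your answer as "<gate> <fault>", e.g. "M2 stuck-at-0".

M4 stuck-at-0

Fault-free values for test 1 (in0=1, in1=1, in2=1): M1=0, M2=1, M3=1, M4=1, giving Y=1. Observed 0.
Test 1: faults giving observed 0 are {M4 stuck-at-0, M4 inverted output}.
Test 2 (in0=1, in1=0, in2=1): fault-free M1=0, M2=1, M3=0, M4=0 → 0; observed 0. Eliminates M4 inverted output.
Only M4 stuck-at-0 is consistent with every test.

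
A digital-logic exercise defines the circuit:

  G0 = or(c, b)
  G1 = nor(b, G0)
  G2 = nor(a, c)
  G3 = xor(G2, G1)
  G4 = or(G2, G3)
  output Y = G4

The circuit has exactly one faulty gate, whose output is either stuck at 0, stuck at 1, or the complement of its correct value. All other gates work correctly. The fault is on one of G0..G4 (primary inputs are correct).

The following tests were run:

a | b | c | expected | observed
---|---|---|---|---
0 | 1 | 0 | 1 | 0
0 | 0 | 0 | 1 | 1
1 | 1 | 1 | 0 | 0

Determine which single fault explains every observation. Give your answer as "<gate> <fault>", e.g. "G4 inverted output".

G2 stuck-at-0

Fault-free values for test 1 (a=0, b=1, c=0): G0=1, G1=0, G2=1, G3=1, G4=1, giving Y=1. Observed 0.
Test 1: faults giving observed 0 are {G2 stuck-at-0, G2 inverted output, G4 stuck-at-0, G4 inverted output}.
Test 2 (a=0, b=0, c=0): fault-free G0=0, G1=1, G2=1, G3=0, G4=1 → 1; observed 1. Eliminates G4 stuck-at-0, G4 inverted output.
Test 3 (a=1, b=1, c=1): fault-free G0=1, G1=0, G2=0, G3=0, G4=0 → 0; observed 0. Eliminates G2 inverted output.
Only G2 stuck-at-0 is consistent with every test.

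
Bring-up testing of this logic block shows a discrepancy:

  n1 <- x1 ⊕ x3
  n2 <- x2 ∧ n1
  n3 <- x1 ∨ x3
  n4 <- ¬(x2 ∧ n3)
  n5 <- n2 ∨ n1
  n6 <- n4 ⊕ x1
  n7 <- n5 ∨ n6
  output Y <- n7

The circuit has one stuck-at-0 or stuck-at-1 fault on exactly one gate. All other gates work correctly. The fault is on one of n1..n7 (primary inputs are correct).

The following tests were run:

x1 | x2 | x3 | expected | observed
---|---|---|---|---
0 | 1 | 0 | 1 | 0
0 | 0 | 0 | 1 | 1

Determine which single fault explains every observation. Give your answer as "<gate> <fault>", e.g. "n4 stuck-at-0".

n3 stuck-at-1

Fault-free values for test 1 (x1=0, x2=1, x3=0): n1=0, n2=0, n3=0, n4=1, n5=0, n6=1, n7=1, giving Y=1. Observed 0.
Test 1: faults giving observed 0 are {n3 stuck-at-1, n4 stuck-at-0, n6 stuck-at-0, n7 stuck-at-0}.
Test 2 (x1=0, x2=0, x3=0): fault-free n1=0, n2=0, n3=0, n4=1, n5=0, n6=1, n7=1 → 1; observed 1. Eliminates n4 stuck-at-0, n6 stuck-at-0, n7 stuck-at-0.
Only n3 stuck-at-1 is consistent with every test.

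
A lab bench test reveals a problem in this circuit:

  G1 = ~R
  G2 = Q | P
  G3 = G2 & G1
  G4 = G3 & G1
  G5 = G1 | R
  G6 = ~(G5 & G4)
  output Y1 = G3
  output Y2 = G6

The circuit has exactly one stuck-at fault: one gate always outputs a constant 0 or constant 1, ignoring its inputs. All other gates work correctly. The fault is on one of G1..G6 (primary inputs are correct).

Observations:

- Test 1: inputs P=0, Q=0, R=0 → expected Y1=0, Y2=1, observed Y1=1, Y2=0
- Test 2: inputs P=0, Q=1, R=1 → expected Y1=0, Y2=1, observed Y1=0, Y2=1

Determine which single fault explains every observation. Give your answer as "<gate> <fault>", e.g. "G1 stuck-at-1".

Fault-free values for test 1 (P=0, Q=0, R=0): G1=1, G2=0, G3=0, G4=0, G5=1, G6=1, giving Y1=0, Y2=1. Observed Y1=1, Y2=0.
Test 1: faults giving observed Y1=1, Y2=0 are {G2 stuck-at-1, G3 stuck-at-1}.
Test 2 (P=0, Q=1, R=1): fault-free G1=0, G2=1, G3=0, G4=0, G5=1, G6=1 → Y1=0, Y2=1; observed Y1=0, Y2=1. Eliminates G3 stuck-at-1.
Only G2 stuck-at-1 is consistent with every test.

G2 stuck-at-1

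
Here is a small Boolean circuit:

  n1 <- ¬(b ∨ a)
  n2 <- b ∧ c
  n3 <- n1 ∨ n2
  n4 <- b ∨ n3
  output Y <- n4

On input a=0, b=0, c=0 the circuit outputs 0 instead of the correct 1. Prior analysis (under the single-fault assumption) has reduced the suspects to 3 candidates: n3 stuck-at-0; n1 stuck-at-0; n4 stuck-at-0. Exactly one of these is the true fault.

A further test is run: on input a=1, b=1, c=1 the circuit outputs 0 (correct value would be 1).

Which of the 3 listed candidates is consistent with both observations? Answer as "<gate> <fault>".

n4 stuck-at-0

Evaluate each candidate on input a=1, b=1, c=1:
  n3 stuck-at-0: n1=0, n2=1, n3=0 [stuck-at-0], n4=1 → 1 — eliminated
  n1 stuck-at-0: n1=0 [stuck-at-0], n2=1, n3=1, n4=1 → 1 — eliminated
  n4 stuck-at-0: n1=0, n2=1, n3=1, n4=0 [stuck-at-0] → 0 — matches
Only n4 stuck-at-0 reproduces the observed 0.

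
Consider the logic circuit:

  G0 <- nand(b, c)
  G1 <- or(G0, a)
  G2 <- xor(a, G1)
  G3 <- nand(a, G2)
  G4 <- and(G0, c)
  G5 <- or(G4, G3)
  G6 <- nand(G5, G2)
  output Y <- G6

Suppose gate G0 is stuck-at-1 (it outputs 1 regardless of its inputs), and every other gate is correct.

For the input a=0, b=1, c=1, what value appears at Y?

Propagate with G0 forced: G0=1 [stuck-at-1], G1=1, G2=1, G3=1, G4=1, G5=1, G6=0.
So Y = 0. (Without the fault it would be 1.)

0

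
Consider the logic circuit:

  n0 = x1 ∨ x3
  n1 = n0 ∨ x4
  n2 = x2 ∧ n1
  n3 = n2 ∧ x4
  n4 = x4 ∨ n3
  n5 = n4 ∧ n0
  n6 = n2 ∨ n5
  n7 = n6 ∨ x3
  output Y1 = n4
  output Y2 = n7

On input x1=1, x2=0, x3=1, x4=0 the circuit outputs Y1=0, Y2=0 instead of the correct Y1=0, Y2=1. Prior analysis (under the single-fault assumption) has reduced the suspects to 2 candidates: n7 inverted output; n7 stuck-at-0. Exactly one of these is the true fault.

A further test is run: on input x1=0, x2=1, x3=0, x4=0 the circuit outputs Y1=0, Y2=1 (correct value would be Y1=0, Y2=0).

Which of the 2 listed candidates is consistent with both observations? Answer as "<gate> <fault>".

Evaluate each candidate on input x1=0, x2=1, x3=0, x4=0:
  n7 inverted output: n0=0, n1=0, n2=0, n3=0, n4=0, n5=0, n6=0, n7=1 [inverted output] → Y1=0, Y2=1 — matches
  n7 stuck-at-0: n0=0, n1=0, n2=0, n3=0, n4=0, n5=0, n6=0, n7=0 [stuck-at-0] → Y1=0, Y2=0 — eliminated
Only n7 inverted output reproduces the observed Y1=0, Y2=1.

n7 inverted output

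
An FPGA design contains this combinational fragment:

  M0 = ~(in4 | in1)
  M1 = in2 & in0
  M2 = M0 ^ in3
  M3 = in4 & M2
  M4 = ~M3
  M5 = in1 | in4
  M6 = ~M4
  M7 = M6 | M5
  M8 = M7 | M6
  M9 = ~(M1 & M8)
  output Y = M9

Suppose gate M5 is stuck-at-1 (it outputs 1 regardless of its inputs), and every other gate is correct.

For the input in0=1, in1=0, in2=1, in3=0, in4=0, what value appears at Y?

Propagate with M5 forced: M0=1, M1=1, M2=1, M3=0, M4=1, M5=1 [stuck-at-1], M6=0, M7=1, M8=1, M9=0.
So Y = 0. (Without the fault it would be 1.)

0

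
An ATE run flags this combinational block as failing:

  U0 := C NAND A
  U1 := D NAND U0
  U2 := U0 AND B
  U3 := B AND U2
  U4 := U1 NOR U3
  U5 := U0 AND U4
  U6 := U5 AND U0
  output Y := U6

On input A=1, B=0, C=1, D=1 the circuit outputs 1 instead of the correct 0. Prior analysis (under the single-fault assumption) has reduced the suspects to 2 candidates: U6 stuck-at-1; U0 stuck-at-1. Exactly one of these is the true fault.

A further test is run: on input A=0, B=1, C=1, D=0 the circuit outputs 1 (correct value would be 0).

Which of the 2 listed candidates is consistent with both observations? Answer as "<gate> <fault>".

Evaluate each candidate on input A=0, B=1, C=1, D=0:
  U6 stuck-at-1: U0=1, U1=1, U2=1, U3=1, U4=0, U5=0, U6=1 [stuck-at-1] → 1 — matches
  U0 stuck-at-1: U0=1 [stuck-at-1], U1=1, U2=1, U3=1, U4=0, U5=0, U6=0 → 0 — eliminated
Only U6 stuck-at-1 reproduces the observed 1.

U6 stuck-at-1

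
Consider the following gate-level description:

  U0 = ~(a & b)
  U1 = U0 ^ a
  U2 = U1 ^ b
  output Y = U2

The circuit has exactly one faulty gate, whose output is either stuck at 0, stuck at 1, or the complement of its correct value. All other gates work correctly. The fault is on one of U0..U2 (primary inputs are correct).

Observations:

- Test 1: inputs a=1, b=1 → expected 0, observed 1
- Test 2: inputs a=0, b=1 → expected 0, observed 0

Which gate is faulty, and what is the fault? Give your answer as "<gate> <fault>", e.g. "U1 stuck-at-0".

Fault-free values for test 1 (a=1, b=1): U0=0, U1=1, U2=0, giving Y=0. Observed 1.
Test 1: faults giving observed 1 are {U0 stuck-at-1, U0 inverted output, U1 stuck-at-0, U1 inverted output, U2 stuck-at-1, U2 inverted output}.
Test 2 (a=0, b=1): fault-free U0=1, U1=1, U2=0 → 0; observed 0. Eliminates U0 inverted output, U1 stuck-at-0, U1 inverted output, U2 stuck-at-1, U2 inverted output.
Only U0 stuck-at-1 is consistent with every test.

U0 stuck-at-1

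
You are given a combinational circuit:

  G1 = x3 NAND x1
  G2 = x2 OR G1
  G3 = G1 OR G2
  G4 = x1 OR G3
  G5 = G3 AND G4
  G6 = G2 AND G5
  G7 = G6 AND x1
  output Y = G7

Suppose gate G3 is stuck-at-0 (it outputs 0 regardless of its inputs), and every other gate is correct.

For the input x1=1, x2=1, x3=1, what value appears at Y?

Propagate with G3 forced: G1=0, G2=1, G3=0 [stuck-at-0], G4=1, G5=0, G6=0, G7=0.
So Y = 0. (Without the fault it would be 1.)

0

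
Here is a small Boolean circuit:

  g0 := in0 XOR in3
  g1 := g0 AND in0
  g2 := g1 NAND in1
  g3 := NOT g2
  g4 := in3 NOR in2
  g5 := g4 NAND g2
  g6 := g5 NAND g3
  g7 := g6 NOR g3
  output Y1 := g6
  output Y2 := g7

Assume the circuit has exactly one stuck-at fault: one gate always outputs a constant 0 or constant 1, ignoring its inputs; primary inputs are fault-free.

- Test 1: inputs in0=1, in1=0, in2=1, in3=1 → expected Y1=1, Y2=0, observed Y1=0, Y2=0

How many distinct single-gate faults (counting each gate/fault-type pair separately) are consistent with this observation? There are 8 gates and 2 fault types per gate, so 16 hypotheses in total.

Fault-free: g0=0, g1=0, g2=1, g3=0, g4=0, g5=1, g6=1, g7=0 → Y1=1, Y2=0. Observed Y1=0, Y2=0.
  g0: none of the 2 fault types match ✗
  g1: none of the 2 fault types match ✗
  g2: stuck-at-0 ✓; others ✗
  g3: stuck-at-1 ✓; others ✗
  g4: none of the 2 fault types match ✗
  g5: none of the 2 fault types match ✗
  g6: none of the 2 fault types match ✗
  g7: none of the 2 fault types match ✗
Consistent faults: {g2 stuck-at-0, g3 stuck-at-1} — 2 in all.

2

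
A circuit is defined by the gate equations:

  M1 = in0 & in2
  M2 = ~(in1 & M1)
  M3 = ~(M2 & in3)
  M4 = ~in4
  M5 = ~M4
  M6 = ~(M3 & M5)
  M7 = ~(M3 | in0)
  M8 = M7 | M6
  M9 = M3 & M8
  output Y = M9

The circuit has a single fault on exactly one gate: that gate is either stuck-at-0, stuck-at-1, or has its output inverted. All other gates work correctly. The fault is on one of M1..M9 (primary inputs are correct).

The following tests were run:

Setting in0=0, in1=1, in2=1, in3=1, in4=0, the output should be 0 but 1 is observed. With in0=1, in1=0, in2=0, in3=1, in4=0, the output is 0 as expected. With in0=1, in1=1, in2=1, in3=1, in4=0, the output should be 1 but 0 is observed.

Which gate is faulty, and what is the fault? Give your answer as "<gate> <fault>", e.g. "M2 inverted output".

M1 inverted output

Fault-free values for test 1 (in0=0, in1=1, in2=1, in3=1, in4=0): M1=0, M2=1, M3=0, M4=1, M5=0, M6=1, M7=1, M8=1, M9=0, giving Y=0. Observed 1.
Test 1: faults giving observed 1 are {M1 stuck-at-1, M1 inverted output, M2 stuck-at-0, M2 inverted output, M3 stuck-at-1, M3 inverted output, M9 stuck-at-1, M9 inverted output}.
Test 2 (in0=1, in1=0, in2=0, in3=1, in4=0): fault-free M1=0, M2=1, M3=0, M4=1, M5=0, M6=1, M7=0, M8=1, M9=0 → 0; observed 0. Eliminates M2 stuck-at-0, M2 inverted output, M3 stuck-at-1, M3 inverted output, M9 stuck-at-1, M9 inverted output.
Test 3 (in0=1, in1=1, in2=1, in3=1, in4=0): fault-free M1=1, M2=0, M3=1, M4=1, M5=0, M6=1, M7=0, M8=1, M9=1 → 1; observed 0. Eliminates M1 stuck-at-1.
Only M1 inverted output is consistent with every test.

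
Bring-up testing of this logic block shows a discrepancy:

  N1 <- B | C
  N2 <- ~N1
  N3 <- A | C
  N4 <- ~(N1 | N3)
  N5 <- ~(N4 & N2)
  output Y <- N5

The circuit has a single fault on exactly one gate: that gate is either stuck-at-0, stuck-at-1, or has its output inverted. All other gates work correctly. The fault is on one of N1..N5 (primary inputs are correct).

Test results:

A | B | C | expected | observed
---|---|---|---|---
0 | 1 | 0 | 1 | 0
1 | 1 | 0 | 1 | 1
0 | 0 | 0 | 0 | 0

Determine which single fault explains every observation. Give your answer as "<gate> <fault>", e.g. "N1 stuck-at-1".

Fault-free values for test 1 (A=0, B=1, C=0): N1=1, N2=0, N3=0, N4=0, N5=1, giving Y=1. Observed 0.
Test 1: faults giving observed 0 are {N1 stuck-at-0, N1 inverted output, N5 stuck-at-0, N5 inverted output}.
Test 2 (A=1, B=1, C=0): fault-free N1=1, N2=0, N3=1, N4=0, N5=1 → 1; observed 1. Eliminates N5 stuck-at-0, N5 inverted output.
Test 3 (A=0, B=0, C=0): fault-free N1=0, N2=1, N3=0, N4=1, N5=0 → 0; observed 0. Eliminates N1 inverted output.
Only N1 stuck-at-0 is consistent with every test.

N1 stuck-at-0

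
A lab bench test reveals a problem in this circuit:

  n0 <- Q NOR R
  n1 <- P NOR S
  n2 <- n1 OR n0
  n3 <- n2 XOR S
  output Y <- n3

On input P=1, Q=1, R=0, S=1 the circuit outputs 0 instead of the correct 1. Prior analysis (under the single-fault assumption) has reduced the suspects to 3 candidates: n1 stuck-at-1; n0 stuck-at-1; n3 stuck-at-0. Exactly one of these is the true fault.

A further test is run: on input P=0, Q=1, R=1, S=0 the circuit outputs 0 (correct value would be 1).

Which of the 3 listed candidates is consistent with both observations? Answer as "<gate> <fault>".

n3 stuck-at-0

Evaluate each candidate on input P=0, Q=1, R=1, S=0:
  n1 stuck-at-1: n0=0, n1=1 [stuck-at-1], n2=1, n3=1 → 1 — eliminated
  n0 stuck-at-1: n0=1 [stuck-at-1], n1=1, n2=1, n3=1 → 1 — eliminated
  n3 stuck-at-0: n0=0, n1=1, n2=1, n3=0 [stuck-at-0] → 0 — matches
Only n3 stuck-at-0 reproduces the observed 0.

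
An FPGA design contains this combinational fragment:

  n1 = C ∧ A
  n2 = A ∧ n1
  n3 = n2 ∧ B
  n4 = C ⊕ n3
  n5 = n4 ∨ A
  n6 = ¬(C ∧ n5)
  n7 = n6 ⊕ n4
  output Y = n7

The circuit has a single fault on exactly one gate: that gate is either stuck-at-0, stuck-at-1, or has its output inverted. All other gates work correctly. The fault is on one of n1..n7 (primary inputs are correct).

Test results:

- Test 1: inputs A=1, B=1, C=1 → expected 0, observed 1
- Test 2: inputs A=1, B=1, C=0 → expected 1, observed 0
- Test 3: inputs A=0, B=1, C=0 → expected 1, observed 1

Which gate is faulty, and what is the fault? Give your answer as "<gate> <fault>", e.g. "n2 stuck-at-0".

Fault-free values for test 1 (A=1, B=1, C=1): n1=1, n2=1, n3=1, n4=0, n5=1, n6=0, n7=0, giving Y=0. Observed 1.
Test 1: faults giving observed 1 are {n1 stuck-at-0, n1 inverted output, n2 stuck-at-0, n2 inverted output, n3 stuck-at-0, n3 inverted output, n4 stuck-at-1, n4 inverted output, n5 stuck-at-0, n5 inverted output, n6 stuck-at-1, n6 inverted output, n7 stuck-at-1, n7 inverted output}.
Test 2 (A=1, B=1, C=0): fault-free n1=0, n2=0, n3=0, n4=0, n5=1, n6=1, n7=1 → 1; observed 0. Eliminates n1 stuck-at-0, n2 stuck-at-0, n3 stuck-at-0, n5 stuck-at-0, n5 inverted output, n6 stuck-at-1, n7 stuck-at-1.
Test 3 (A=0, B=1, C=0): fault-free n1=0, n2=0, n3=0, n4=0, n5=0, n6=1, n7=1 → 1; observed 1. Eliminates n2 inverted output, n3 inverted output, n4 stuck-at-1, n4 inverted output, n6 inverted output, n7 inverted output.
Only n1 inverted output is consistent with every test.

n1 inverted output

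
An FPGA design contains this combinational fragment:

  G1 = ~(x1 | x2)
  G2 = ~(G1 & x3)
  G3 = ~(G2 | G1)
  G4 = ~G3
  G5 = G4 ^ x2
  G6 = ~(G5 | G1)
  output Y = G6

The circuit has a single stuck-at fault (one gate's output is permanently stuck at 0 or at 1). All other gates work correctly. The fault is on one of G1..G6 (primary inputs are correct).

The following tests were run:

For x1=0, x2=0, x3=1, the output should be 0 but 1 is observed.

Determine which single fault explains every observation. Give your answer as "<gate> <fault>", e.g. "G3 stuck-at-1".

Fault-free values for test 1 (x1=0, x2=0, x3=1): G1=1, G2=0, G3=0, G4=1, G5=1, G6=0, giving Y=0. Observed 1.
Test 1: faults giving observed 1 are {G6 stuck-at-1}.
Only G6 stuck-at-1 is consistent with every test.

G6 stuck-at-1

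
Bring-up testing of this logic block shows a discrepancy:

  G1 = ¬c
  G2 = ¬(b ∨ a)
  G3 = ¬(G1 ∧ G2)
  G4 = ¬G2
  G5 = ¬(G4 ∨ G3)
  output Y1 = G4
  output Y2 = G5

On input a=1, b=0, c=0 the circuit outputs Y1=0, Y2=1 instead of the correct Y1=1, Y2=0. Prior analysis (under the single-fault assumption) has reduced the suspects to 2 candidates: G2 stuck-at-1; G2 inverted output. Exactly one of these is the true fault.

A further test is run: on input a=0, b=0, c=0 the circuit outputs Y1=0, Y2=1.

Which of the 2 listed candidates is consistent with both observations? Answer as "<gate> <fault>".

Evaluate each candidate on input a=0, b=0, c=0:
  G2 stuck-at-1: G1=1, G2=1 [stuck-at-1], G3=0, G4=0, G5=1 → Y1=0, Y2=1 — matches
  G2 inverted output: G1=1, G2=0 [inverted output], G3=1, G4=1, G5=0 → Y1=1, Y2=0 — eliminated
Only G2 stuck-at-1 reproduces the observed Y1=0, Y2=1.

G2 stuck-at-1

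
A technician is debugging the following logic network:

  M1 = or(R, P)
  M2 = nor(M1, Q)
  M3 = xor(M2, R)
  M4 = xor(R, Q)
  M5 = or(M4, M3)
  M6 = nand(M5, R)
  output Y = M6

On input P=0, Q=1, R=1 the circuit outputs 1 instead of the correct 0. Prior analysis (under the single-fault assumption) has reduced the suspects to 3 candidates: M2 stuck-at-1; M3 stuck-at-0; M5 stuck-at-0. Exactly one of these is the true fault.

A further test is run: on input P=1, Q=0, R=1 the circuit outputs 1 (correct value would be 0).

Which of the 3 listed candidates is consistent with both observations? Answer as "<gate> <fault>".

Evaluate each candidate on input P=1, Q=0, R=1:
  M2 stuck-at-1: M1=1, M2=1 [stuck-at-1], M3=0, M4=1, M5=1, M6=0 → 0 — eliminated
  M3 stuck-at-0: M1=1, M2=0, M3=0 [stuck-at-0], M4=1, M5=1, M6=0 → 0 — eliminated
  M5 stuck-at-0: M1=1, M2=0, M3=1, M4=1, M5=0 [stuck-at-0], M6=1 → 1 — matches
Only M5 stuck-at-0 reproduces the observed 1.

M5 stuck-at-0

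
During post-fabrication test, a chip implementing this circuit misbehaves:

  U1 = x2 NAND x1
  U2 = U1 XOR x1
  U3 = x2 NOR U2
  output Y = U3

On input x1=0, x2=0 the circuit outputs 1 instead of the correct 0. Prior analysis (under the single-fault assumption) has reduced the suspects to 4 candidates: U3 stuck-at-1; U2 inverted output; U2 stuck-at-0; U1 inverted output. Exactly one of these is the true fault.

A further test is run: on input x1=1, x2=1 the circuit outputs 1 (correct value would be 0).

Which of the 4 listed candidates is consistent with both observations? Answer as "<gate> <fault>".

Evaluate each candidate on input x1=1, x2=1:
  U3 stuck-at-1: U1=0, U2=1, U3=1 [stuck-at-1] → 1 — matches
  U2 inverted output: U1=0, U2=0 [inverted output], U3=0 → 0 — eliminated
  U2 stuck-at-0: U1=0, U2=0 [stuck-at-0], U3=0 → 0 — eliminated
  U1 inverted output: U1=1 [inverted output], U2=0, U3=0 → 0 — eliminated
Only U3 stuck-at-1 reproduces the observed 1.

U3 stuck-at-1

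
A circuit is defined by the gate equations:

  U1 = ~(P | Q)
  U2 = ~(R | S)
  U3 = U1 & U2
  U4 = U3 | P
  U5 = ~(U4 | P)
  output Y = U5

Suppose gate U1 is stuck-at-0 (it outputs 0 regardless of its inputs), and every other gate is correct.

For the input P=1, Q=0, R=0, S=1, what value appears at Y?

Propagate with U1 forced: U1=0 [stuck-at-0], U2=0, U3=0, U4=1, U5=0.
So Y = 0. (Same as the fault-free value — the fault is masked on this input.)

0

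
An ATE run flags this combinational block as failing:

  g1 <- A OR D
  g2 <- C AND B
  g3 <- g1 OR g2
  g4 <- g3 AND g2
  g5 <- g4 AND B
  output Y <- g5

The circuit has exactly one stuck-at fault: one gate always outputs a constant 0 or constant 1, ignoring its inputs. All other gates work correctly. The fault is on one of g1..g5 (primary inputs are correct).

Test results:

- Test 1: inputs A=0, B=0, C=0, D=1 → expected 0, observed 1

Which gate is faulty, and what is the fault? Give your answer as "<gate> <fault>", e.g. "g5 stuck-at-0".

Fault-free values for test 1 (A=0, B=0, C=0, D=1): g1=1, g2=0, g3=1, g4=0, g5=0, giving Y=0. Observed 1.
Test 1: faults giving observed 1 are {g5 stuck-at-1}.
Only g5 stuck-at-1 is consistent with every test.

g5 stuck-at-1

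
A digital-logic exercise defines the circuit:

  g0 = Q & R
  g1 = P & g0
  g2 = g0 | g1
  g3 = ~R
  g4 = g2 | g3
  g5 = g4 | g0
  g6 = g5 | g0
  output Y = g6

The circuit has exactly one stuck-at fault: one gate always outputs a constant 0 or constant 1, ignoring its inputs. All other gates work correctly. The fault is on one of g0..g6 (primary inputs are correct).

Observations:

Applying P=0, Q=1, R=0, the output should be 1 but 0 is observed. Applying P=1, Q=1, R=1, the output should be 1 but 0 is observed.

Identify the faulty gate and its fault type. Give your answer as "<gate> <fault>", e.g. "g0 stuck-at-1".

g6 stuck-at-0

Fault-free values for test 1 (P=0, Q=1, R=0): g0=0, g1=0, g2=0, g3=1, g4=1, g5=1, g6=1, giving Y=1. Observed 0.
Test 1: faults giving observed 0 are {g3 stuck-at-0, g4 stuck-at-0, g5 stuck-at-0, g6 stuck-at-0}.
Test 2 (P=1, Q=1, R=1): fault-free g0=1, g1=1, g2=1, g3=0, g4=1, g5=1, g6=1 → 1; observed 0. Eliminates g3 stuck-at-0, g4 stuck-at-0, g5 stuck-at-0.
Only g6 stuck-at-0 is consistent with every test.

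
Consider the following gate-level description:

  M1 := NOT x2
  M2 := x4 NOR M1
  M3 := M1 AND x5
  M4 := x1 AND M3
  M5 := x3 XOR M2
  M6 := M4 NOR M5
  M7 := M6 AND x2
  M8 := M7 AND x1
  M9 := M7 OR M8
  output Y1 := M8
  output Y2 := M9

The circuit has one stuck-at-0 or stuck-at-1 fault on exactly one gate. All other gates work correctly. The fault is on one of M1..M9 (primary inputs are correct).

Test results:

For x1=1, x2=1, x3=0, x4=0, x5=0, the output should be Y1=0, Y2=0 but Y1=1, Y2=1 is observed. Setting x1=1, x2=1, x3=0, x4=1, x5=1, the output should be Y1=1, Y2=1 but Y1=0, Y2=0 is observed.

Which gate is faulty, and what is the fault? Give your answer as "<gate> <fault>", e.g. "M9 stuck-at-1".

Fault-free values for test 1 (x1=1, x2=1, x3=0, x4=0, x5=0): M1=0, M2=1, M3=0, M4=0, M5=1, M6=0, M7=0, M8=0, M9=0, giving Y1=0, Y2=0. Observed Y1=1, Y2=1.
Test 1: faults giving observed Y1=1, Y2=1 are {M1 stuck-at-1, M2 stuck-at-0, M5 stuck-at-0, M6 stuck-at-1, M7 stuck-at-1, M8 stuck-at-1}.
Test 2 (x1=1, x2=1, x3=0, x4=1, x5=1): fault-free M1=0, M2=0, M3=0, M4=0, M5=0, M6=1, M7=1, M8=1, M9=1 → Y1=1, Y2=1; observed Y1=0, Y2=0. Eliminates M2 stuck-at-0, M5 stuck-at-0, M6 stuck-at-1, M7 stuck-at-1, M8 stuck-at-1.
Only M1 stuck-at-1 is consistent with every test.

M1 stuck-at-1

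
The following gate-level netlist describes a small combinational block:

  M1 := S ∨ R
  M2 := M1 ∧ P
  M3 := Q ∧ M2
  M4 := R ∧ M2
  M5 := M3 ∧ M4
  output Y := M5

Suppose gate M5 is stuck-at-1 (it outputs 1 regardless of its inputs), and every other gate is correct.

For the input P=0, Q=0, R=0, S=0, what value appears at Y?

1

Propagate with M5 forced: M1=0, M2=0, M3=0, M4=0, M5=1 [stuck-at-1].
So Y = 1. (Without the fault it would be 0.)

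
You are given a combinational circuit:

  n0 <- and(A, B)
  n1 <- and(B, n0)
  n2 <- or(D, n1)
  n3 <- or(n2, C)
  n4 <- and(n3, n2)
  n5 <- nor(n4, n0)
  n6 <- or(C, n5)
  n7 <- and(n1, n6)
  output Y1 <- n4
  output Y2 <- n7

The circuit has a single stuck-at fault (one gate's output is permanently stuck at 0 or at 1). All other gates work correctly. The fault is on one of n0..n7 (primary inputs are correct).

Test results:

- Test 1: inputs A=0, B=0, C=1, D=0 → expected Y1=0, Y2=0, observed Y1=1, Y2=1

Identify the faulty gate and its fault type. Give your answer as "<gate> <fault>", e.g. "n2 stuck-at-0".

n1 stuck-at-1

Fault-free values for test 1 (A=0, B=0, C=1, D=0): n0=0, n1=0, n2=0, n3=1, n4=0, n5=1, n6=1, n7=0, giving Y1=0, Y2=0. Observed Y1=1, Y2=1.
Test 1: faults giving observed Y1=1, Y2=1 are {n1 stuck-at-1}.
Only n1 stuck-at-1 is consistent with every test.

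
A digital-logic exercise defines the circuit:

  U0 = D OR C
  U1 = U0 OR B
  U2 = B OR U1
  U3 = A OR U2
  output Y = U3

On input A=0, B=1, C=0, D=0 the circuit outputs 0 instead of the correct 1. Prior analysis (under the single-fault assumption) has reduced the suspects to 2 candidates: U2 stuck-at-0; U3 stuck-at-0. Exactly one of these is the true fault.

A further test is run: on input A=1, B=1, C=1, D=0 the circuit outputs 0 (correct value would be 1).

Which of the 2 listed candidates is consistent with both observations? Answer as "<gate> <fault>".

Evaluate each candidate on input A=1, B=1, C=1, D=0:
  U2 stuck-at-0: U0=1, U1=1, U2=0 [stuck-at-0], U3=1 → 1 — eliminated
  U3 stuck-at-0: U0=1, U1=1, U2=1, U3=0 [stuck-at-0] → 0 — matches
Only U3 stuck-at-0 reproduces the observed 0.

U3 stuck-at-0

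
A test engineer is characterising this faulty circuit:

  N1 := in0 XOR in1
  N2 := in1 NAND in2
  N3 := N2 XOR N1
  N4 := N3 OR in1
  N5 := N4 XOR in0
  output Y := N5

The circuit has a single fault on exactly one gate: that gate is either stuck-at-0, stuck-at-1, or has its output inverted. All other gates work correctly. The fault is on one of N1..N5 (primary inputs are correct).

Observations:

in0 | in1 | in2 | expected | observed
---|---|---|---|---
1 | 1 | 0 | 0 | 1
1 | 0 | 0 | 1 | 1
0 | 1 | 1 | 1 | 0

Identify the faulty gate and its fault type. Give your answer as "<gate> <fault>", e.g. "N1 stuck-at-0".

N4 stuck-at-0

Fault-free values for test 1 (in0=1, in1=1, in2=0): N1=0, N2=1, N3=1, N4=1, N5=0, giving Y=0. Observed 1.
Test 1: faults giving observed 1 are {N4 stuck-at-0, N4 inverted output, N5 stuck-at-1, N5 inverted output}.
Test 2 (in0=1, in1=0, in2=0): fault-free N1=1, N2=1, N3=0, N4=0, N5=1 → 1; observed 1. Eliminates N4 inverted output, N5 inverted output.
Test 3 (in0=0, in1=1, in2=1): fault-free N1=1, N2=0, N3=1, N4=1, N5=1 → 1; observed 0. Eliminates N5 stuck-at-1.
Only N4 stuck-at-0 is consistent with every test.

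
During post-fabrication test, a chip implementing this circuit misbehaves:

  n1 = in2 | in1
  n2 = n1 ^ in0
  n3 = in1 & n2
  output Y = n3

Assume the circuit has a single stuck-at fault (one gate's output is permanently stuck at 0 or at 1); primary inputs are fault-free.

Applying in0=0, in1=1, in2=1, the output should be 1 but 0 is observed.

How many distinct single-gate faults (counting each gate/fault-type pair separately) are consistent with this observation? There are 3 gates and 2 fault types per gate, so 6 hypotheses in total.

Fault-free: n1=1, n2=1, n3=1 → 1. Observed 0.
  n1 stuck-at-0: output 0 ✓
  n1 stuck-at-1: output 1 ✗
  n2 stuck-at-0: output 0 ✓
  n2 stuck-at-1: output 1 ✗
  n3 stuck-at-0: output 0 ✓
  n3 stuck-at-1: output 1 ✗
Consistent faults: {n1 stuck-at-0, n2 stuck-at-0, n3 stuck-at-0} — 3 in all.

3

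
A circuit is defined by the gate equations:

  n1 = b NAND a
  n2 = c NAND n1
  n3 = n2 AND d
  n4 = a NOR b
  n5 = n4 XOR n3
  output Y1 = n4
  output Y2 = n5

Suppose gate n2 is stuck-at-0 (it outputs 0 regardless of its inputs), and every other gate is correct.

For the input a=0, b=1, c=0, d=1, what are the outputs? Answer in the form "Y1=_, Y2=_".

Propagate with n2 forced: n1=1, n2=0 [stuck-at-0], n3=0, n4=0, n5=0.
So the outputs are Y1=0, Y2=0. (Without the fault they would be Y1=0, Y2=1.)

Y1=0, Y2=0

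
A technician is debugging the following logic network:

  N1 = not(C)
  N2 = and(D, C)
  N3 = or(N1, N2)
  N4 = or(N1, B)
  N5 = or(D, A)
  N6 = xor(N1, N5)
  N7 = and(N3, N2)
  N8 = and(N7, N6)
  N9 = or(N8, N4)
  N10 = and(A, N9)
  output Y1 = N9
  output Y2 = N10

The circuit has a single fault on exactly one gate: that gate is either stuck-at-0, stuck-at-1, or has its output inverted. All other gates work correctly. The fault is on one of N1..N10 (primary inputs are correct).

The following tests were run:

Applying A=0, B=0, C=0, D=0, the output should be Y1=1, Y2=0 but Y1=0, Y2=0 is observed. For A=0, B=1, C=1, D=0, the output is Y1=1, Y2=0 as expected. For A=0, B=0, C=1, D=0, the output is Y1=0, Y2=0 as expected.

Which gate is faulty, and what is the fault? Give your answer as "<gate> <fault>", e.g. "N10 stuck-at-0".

Fault-free values for test 1 (A=0, B=0, C=0, D=0): N1=1, N2=0, N3=1, N4=1, N5=0, N6=1, N7=0, N8=0, N9=1, N10=0, giving Y1=1, Y2=0. Observed Y1=0, Y2=0.
Test 1: faults giving observed Y1=0, Y2=0 are {N1 stuck-at-0, N1 inverted output, N4 stuck-at-0, N4 inverted output, N9 stuck-at-0, N9 inverted output}.
Test 2 (A=0, B=1, C=1, D=0): fault-free N1=0, N2=0, N3=0, N4=1, N5=0, N6=0, N7=0, N8=0, N9=1, N10=0 → Y1=1, Y2=0; observed Y1=1, Y2=0. Eliminates N4 stuck-at-0, N4 inverted output, N9 stuck-at-0, N9 inverted output.
Test 3 (A=0, B=0, C=1, D=0): fault-free N1=0, N2=0, N3=0, N4=0, N5=0, N6=0, N7=0, N8=0, N9=0, N10=0 → Y1=0, Y2=0; observed Y1=0, Y2=0. Eliminates N1 inverted output.
Only N1 stuck-at-0 is consistent with every test.

N1 stuck-at-0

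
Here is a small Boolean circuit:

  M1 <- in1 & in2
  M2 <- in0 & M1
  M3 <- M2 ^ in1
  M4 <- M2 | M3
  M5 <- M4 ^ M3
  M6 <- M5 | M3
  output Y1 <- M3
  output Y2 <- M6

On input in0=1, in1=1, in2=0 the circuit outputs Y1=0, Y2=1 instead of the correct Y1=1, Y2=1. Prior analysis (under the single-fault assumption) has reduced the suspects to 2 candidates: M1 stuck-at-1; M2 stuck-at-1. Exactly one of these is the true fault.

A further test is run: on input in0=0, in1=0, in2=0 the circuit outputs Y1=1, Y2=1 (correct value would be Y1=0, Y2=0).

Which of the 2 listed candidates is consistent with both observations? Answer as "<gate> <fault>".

Evaluate each candidate on input in0=0, in1=0, in2=0:
  M1 stuck-at-1: M1=1 [stuck-at-1], M2=0, M3=0, M4=0, M5=0, M6=0 → Y1=0, Y2=0 — eliminated
  M2 stuck-at-1: M1=0, M2=1 [stuck-at-1], M3=1, M4=1, M5=0, M6=1 → Y1=1, Y2=1 — matches
Only M2 stuck-at-1 reproduces the observed Y1=1, Y2=1.

M2 stuck-at-1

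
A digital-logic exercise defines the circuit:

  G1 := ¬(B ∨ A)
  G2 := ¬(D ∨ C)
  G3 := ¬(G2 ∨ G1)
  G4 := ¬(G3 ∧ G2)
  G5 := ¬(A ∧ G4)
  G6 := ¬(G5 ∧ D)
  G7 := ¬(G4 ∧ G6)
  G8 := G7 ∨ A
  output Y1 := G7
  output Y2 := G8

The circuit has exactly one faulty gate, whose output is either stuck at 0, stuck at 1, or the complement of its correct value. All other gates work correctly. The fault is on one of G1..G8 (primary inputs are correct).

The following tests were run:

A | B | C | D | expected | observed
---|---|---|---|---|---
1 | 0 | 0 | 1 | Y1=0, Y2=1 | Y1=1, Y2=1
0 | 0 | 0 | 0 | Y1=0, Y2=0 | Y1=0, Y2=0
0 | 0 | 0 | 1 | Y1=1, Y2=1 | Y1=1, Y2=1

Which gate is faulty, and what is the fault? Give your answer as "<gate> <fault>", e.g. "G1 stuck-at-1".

G5 stuck-at-1

Fault-free values for test 1 (A=1, B=0, C=0, D=1): G1=0, G2=0, G3=1, G4=1, G5=0, G6=1, G7=0, G8=1, giving Y1=0, Y2=1. Observed Y1=1, Y2=1.
Test 1: faults giving observed Y1=1, Y2=1 are {G4 stuck-at-0, G4 inverted output, G5 stuck-at-1, G5 inverted output, G6 stuck-at-0, G6 inverted output, G7 stuck-at-1, G7 inverted output}.
Test 2 (A=0, B=0, C=0, D=0): fault-free G1=1, G2=1, G3=0, G4=1, G5=1, G6=1, G7=0, G8=0 → Y1=0, Y2=0; observed Y1=0, Y2=0. Eliminates G4 stuck-at-0, G4 inverted output, G6 stuck-at-0, G6 inverted output, G7 stuck-at-1, G7 inverted output.
Test 3 (A=0, B=0, C=0, D=1): fault-free G1=1, G2=0, G3=0, G4=1, G5=1, G6=0, G7=1, G8=1 → Y1=1, Y2=1; observed Y1=1, Y2=1. Eliminates G5 inverted output.
Only G5 stuck-at-1 is consistent with every test.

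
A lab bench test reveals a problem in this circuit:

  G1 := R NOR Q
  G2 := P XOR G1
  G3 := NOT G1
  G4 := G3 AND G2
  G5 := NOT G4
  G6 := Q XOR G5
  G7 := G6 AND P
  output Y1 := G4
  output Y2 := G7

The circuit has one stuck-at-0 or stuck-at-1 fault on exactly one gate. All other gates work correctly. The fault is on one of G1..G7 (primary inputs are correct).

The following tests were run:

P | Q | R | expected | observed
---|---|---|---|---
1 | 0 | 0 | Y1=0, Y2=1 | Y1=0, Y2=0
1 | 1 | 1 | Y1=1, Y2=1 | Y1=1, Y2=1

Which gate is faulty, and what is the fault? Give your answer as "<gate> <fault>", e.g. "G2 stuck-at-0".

Fault-free values for test 1 (P=1, Q=0, R=0): G1=1, G2=0, G3=0, G4=0, G5=1, G6=1, G7=1, giving Y1=0, Y2=1. Observed Y1=0, Y2=0.
Test 1: faults giving observed Y1=0, Y2=0 are {G5 stuck-at-0, G6 stuck-at-0, G7 stuck-at-0}.
Test 2 (P=1, Q=1, R=1): fault-free G1=0, G2=1, G3=1, G4=1, G5=0, G6=1, G7=1 → Y1=1, Y2=1; observed Y1=1, Y2=1. Eliminates G6 stuck-at-0, G7 stuck-at-0.
Only G5 stuck-at-0 is consistent with every test.

G5 stuck-at-0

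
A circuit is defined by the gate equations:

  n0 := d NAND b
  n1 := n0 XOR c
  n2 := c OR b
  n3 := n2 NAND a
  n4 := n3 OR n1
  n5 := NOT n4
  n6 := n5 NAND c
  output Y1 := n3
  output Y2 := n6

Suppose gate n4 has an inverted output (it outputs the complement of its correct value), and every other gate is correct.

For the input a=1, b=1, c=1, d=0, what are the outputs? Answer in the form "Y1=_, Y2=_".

Y1=0, Y2=1

Propagate with n4 forced: n0=1, n1=0, n2=1, n3=0, n4=1 [inverted output], n5=0, n6=1.
So the outputs are Y1=0, Y2=1. (Without the fault they would be Y1=0, Y2=0.)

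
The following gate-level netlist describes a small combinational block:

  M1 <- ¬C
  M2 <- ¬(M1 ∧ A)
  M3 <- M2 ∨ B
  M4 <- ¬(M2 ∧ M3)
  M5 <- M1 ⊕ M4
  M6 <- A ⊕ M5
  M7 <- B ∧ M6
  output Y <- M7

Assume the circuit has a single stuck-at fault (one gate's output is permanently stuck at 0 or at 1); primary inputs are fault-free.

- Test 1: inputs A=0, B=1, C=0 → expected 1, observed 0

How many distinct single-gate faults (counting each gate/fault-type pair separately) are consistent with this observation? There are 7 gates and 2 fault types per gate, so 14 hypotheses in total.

7

Fault-free: M1=1, M2=1, M3=1, M4=0, M5=1, M6=1, M7=1 → 1. Observed 0.
  M1 stuck-at-0: output 0 ✓
  M1 stuck-at-1: output 1 ✗
  M2 stuck-at-0: output 0 ✓
  M2 stuck-at-1: output 1 ✗
  M3 stuck-at-0: output 0 ✓
  M3 stuck-at-1: output 1 ✗
  M4 stuck-at-0: output 1 ✗
  M4 stuck-at-1: output 0 ✓
  M5 stuck-at-0: output 0 ✓
  M5 stuck-at-1: output 1 ✗
  M6 stuck-at-0: output 0 ✓
  M6 stuck-at-1: output 1 ✗
  M7 stuck-at-0: output 0 ✓
  M7 stuck-at-1: output 1 ✗
Consistent faults: {M1 stuck-at-0, M2 stuck-at-0, M3 stuck-at-0, M4 stuck-at-1, M5 stuck-at-0, M6 stuck-at-0, M7 stuck-at-0} — 7 in all.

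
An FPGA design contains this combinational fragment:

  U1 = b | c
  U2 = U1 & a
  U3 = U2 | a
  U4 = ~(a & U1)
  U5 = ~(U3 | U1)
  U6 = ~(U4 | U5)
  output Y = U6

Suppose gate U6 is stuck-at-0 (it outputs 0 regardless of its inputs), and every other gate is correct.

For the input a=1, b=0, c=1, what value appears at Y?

Propagate with U6 forced: U1=1, U2=1, U3=1, U4=0, U5=0, U6=0 [stuck-at-0].
So Y = 0. (Without the fault it would be 1.)

0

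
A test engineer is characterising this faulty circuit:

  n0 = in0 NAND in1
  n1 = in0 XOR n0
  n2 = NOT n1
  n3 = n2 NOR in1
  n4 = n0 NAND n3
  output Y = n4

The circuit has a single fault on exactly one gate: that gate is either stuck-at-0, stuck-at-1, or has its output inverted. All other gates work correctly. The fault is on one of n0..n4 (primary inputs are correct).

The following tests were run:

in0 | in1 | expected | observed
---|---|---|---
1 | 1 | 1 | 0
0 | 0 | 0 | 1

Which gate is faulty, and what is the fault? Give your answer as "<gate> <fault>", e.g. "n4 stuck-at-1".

Fault-free values for test 1 (in0=1, in1=1): n0=0, n1=1, n2=0, n3=0, n4=1, giving Y=1. Observed 0.
Test 1: faults giving observed 0 are {n4 stuck-at-0, n4 inverted output}.
Test 2 (in0=0, in1=0): fault-free n0=1, n1=1, n2=0, n3=1, n4=0 → 0; observed 1. Eliminates n4 stuck-at-0.
Only n4 inverted output is consistent with every test.

n4 inverted output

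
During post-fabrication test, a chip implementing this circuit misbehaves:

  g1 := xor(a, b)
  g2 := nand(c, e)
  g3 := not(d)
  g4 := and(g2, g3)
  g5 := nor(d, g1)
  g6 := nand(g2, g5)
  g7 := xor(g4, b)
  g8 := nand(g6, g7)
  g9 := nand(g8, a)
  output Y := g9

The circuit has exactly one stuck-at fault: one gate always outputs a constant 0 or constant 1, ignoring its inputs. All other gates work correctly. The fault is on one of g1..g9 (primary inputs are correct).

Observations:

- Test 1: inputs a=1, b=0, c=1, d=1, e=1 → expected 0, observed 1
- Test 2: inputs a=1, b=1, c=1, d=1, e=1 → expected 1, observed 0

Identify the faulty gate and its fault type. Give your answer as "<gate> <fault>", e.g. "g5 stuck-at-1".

g4 stuck-at-1

Fault-free values for test 1 (a=1, b=0, c=1, d=1, e=1): g1=1, g2=0, g3=0, g4=0, g5=0, g6=1, g7=0, g8=1, g9=0, giving Y=0. Observed 1.
Test 1: faults giving observed 1 are {g4 stuck-at-1, g7 stuck-at-1, g8 stuck-at-0, g9 stuck-at-1}.
Test 2 (a=1, b=1, c=1, d=1, e=1): fault-free g1=0, g2=0, g3=0, g4=0, g5=0, g6=1, g7=1, g8=0, g9=1 → 1; observed 0. Eliminates g7 stuck-at-1, g8 stuck-at-0, g9 stuck-at-1.
Only g4 stuck-at-1 is consistent with every test.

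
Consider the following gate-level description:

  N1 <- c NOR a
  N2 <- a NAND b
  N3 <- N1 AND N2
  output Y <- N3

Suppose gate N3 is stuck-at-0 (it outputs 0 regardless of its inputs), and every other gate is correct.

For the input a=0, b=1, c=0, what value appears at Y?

Propagate with N3 forced: N1=1, N2=1, N3=0 [stuck-at-0].
So Y = 0. (Without the fault it would be 1.)

0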